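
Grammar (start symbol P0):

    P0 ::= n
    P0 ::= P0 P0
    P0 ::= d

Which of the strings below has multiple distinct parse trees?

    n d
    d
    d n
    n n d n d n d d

n n d n d n d d

n d: 1 tree
d: 1 tree
d n: 1 tree
n n d n d n d d: 429 trees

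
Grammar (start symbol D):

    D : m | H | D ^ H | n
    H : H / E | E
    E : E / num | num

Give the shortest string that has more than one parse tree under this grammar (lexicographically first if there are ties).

num / num

length 1: no string has ≥2 trees
length 3: num / num has 2 parse trees

Two derivations of num / num:
  D ⇒ H ⇒ H / E ⇒ E / E ⇒ num / E ⇒ num / num
  D ⇒ H ⇒ E ⇒ E / num ⇒ num / num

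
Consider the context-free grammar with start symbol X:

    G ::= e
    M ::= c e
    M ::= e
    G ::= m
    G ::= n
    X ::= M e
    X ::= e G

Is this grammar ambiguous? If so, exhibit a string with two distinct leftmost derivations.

Witness: e e

Derivation 1: X ⇒ M e ⇒ e e
Derivation 2: X ⇒ e G ⇒ e e

Two distinct leftmost derivations for the same string.

Ambiguous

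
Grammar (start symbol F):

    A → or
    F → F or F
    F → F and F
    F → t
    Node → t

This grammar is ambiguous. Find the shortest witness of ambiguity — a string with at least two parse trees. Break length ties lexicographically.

length 1: no string has ≥2 trees
length 3: no string has ≥2 trees
length 5: t and t and t has 2 parse trees

Two derivations of t and t and t:
  F ⇒ F and F ⇒ F and F and F ⇒ t and F and F ⇒ t and t and F ⇒ t and t and t
  F ⇒ F and F ⇒ t and F ⇒ t and F and F ⇒ t and t and F ⇒ t and t and t

t and t and t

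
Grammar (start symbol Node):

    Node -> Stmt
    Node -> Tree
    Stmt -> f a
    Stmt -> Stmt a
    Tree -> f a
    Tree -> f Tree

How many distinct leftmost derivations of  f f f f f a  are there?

1

Parse trees for f f f f f a:
  [Node [Tree f [Tree f [Tree f [Tree f [Tree f a]]]]]]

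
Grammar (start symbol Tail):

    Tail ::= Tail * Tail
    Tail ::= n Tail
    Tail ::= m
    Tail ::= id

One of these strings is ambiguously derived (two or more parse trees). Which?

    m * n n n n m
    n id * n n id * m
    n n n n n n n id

n id * n n id * m

m * n n n n m: 1 tree
n id * n n id * m: 9 trees
n n n n n n n id: 1 tree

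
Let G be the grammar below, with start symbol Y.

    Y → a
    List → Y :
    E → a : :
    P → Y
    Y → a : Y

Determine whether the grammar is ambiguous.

Only Y is reachable from Y; ignoring the rest: Right-recursive list with a separator: after each atom, whether the separator follows determines the rule. One parse per string.

Unambiguous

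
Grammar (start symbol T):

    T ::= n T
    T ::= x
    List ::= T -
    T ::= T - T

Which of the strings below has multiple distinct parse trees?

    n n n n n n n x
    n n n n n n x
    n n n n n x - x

n n n n n n n x: 1 tree
n n n n n n x: 1 tree
n n n n n x - x: 6 trees

n n n n n x - x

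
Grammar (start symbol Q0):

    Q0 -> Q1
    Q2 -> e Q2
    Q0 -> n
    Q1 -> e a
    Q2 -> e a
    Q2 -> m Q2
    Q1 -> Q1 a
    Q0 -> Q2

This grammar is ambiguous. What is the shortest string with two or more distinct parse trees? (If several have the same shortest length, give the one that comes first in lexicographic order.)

length 1: no string has ≥2 trees
length 2: e a has 2 parse trees

Two derivations of e a:
  Q0 ⇒ Q1 ⇒ e a
  Q0 ⇒ Q2 ⇒ e a

e a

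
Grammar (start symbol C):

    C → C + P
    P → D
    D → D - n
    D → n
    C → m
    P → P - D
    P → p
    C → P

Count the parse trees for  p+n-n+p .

2

Parse trees for p+n-n+p:
  [C [C [C [P p]] + [P [D [D n] - n]]] + [P p]]
  [C [C [C [P p]] + [P [P [D n]] - [D n]]] + [P p]]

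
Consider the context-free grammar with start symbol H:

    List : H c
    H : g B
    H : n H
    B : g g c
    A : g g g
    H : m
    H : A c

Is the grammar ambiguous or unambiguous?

Ambiguous

Witness: g g g c

Derivation 1: H ⇒ g B ⇒ g g g c
Derivation 2: H ⇒ A c ⇒ g g g c

Two distinct leftmost derivations for the same string.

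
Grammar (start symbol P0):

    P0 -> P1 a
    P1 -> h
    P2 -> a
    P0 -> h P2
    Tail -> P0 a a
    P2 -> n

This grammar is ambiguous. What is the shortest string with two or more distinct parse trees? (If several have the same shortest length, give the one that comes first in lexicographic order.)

length 2: h a has 2 parse trees

Two derivations of h a:
  P0 ⇒ P1 a ⇒ h a
  P0 ⇒ h P2 ⇒ h a

h a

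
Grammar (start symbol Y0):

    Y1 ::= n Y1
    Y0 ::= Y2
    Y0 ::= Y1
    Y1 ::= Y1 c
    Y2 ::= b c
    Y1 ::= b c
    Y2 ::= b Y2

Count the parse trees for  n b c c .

Parse trees for n b c c:
  [Y0 [Y1 n [Y1 [Y1 b c] c]]]
  [Y0 [Y1 [Y1 n [Y1 b c]] c]]

2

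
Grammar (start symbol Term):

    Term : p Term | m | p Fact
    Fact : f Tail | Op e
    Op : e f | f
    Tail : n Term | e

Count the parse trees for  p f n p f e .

Parse trees for p f n p f e:
  [Term p [Fact f [Tail n [Term p [Fact f [Tail e]]]]]]
  [Term p [Fact f [Tail n [Term p [Fact [Op f] e]]]]]

2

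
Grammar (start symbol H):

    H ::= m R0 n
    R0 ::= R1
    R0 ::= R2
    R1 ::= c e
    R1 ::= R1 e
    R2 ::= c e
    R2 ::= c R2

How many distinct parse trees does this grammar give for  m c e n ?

Parse trees for m c e n:
  [H m [R0 [R1 c e]] n]
  [H m [R0 [R2 c e]] n]

2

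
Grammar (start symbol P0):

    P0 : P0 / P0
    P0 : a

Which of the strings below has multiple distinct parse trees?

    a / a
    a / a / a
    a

a / a / a

a / a: 1 tree
a / a / a: 2 trees
a: 1 tree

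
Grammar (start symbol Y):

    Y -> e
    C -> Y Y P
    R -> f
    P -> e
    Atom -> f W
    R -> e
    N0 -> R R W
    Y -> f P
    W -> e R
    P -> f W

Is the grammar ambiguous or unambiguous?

Unambiguous

Only Y, P, W, R are reachable from Y; ignoring the rest: Each reachable nonterminal has at most one production per leading terminal, and all productions are right-linear; the derivation is determined token-by-token.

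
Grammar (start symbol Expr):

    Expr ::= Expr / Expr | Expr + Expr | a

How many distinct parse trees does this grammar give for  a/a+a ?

2

Parse trees for a/a+a:
  [Expr [Expr a] / [Expr [Expr a] + [Expr a]]]
  [Expr [Expr [Expr a] / [Expr a]] + [Expr a]]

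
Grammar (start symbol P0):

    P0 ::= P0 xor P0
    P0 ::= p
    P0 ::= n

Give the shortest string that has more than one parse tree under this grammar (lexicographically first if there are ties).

n xor n xor n

length 1: no string has ≥2 trees
length 3: no string has ≥2 trees
length 5: n xor n xor n has 2 parse trees

Two derivations of n xor n xor n:
  P0 ⇒ P0 xor P0 ⇒ P0 xor P0 xor P0 ⇒ n xor P0 xor P0 ⇒ n xor n xor P0 ⇒ n xor n xor n
  P0 ⇒ P0 xor P0 ⇒ n xor P0 ⇒ n xor P0 xor P0 ⇒ n xor n xor P0 ⇒ n xor n xor n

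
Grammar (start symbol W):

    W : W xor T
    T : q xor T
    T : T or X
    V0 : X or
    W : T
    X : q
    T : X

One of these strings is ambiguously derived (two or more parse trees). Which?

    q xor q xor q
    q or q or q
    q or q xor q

q xor q xor q: 4 trees
q or q or q: 1 tree
q or q xor q: 1 tree

q xor q xor q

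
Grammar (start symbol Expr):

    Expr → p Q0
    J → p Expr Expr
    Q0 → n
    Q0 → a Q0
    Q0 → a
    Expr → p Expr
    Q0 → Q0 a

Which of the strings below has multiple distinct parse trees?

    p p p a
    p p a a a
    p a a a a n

p p a a a

p p p a: 1 tree
p p a a a: 4 trees
p a a a a n: 1 tree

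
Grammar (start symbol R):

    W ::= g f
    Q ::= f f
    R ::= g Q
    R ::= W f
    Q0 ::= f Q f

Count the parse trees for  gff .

2

Parse trees for gff:
  [R g [Q f f]]
  [R [W g f] f]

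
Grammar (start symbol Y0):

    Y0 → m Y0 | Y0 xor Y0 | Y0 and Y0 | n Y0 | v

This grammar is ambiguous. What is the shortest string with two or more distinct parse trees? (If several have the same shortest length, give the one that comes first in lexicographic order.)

length 1: no string has ≥2 trees
length 2: no string has ≥2 trees
length 3: no string has ≥2 trees
length 4: m v and v has 2 parse trees

Two derivations of m v and v:
  Y0 ⇒ m Y0 ⇒ m Y0 and Y0 ⇒ m v and Y0 ⇒ m v and v
  Y0 ⇒ Y0 and Y0 ⇒ m Y0 and Y0 ⇒ m v and Y0 ⇒ m v and v

m v and v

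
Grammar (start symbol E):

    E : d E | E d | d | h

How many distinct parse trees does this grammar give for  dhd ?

2

Parse trees for dhd:
  [E d [E [E h] d]]
  [E [E d [E h]] d]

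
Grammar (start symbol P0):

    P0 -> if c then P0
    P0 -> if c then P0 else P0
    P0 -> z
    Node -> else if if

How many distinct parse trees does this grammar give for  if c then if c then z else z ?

Parse trees for if c then if c then z else z:
  [P0 if c then [P0 if c then [P0 z] else [P0 z]]]
  [P0 if c then [P0 if c then [P0 z]] else [P0 z]]

2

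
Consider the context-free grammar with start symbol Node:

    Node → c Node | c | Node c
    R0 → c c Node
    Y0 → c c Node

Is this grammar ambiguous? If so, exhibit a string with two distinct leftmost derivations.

Witness: c c

Derivation 1: Node ⇒ c Node ⇒ c c
Derivation 2: Node ⇒ Node c ⇒ c c

Two distinct leftmost derivations for the same string.

Ambiguous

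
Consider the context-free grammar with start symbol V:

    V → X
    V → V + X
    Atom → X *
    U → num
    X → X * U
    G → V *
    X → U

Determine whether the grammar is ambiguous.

Unambiguous

(Atom, G are unreachable from V, so their rules don't affect L(V).) V → V + X | X  ;  X → X * U | U  — a left-associative chain with U at the bottom. Each string factors uniquely by precedence.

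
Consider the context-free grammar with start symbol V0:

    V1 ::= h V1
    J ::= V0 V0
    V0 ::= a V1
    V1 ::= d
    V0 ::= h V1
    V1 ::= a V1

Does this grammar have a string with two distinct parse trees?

(J is unreachable from V0, so its rules don't affect L(V0).) Restricted to the reachable nonterminals, every rule has the form A → t or A → t B, and no two rules for the same A share a first terminal. The grammar encodes a DFA — one run per string.

Unambiguous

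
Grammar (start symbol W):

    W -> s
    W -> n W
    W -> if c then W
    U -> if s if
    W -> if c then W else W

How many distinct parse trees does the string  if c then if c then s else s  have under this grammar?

2

Parse trees for if c then if c then s else s:
  [W if c then [W if c then [W s] else [W s]]]
  [W if c then [W if c then [W s]] else [W s]]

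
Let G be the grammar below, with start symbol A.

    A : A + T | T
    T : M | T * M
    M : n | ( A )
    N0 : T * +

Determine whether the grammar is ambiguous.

Unambiguous

Only A, T, M are reachable from A; ignoring the rest: This is a standard precedence ladder (A over T over M), with each level left-recursive on its own operator ('+' at A, '*' at T). That structure is LR(1), hence unambiguous.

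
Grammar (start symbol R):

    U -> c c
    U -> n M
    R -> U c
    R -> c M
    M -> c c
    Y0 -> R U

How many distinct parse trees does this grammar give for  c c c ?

2

Parse trees for c c c:
  [R [U c c] c]
  [R c [M c c]]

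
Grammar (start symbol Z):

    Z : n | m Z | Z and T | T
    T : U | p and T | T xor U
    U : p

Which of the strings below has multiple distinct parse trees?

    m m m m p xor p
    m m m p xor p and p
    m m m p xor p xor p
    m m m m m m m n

m m m m p xor p: 1 tree
m m m p xor p and p: 4 trees
m m m p xor p xor p: 1 tree
m m m m m m m n: 1 tree

m m m p xor p and p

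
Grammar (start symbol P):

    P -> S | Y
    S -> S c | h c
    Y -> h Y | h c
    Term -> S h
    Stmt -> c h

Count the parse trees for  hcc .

Parse trees for hcc:
  [P [S [S h c] c]]

1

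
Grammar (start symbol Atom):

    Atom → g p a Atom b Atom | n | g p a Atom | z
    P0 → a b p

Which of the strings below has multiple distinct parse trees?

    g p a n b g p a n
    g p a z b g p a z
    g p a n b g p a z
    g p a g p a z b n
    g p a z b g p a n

g p a g p a z b n

g p a n b g p a n: 1 tree
g p a z b g p a z: 1 tree
g p a n b g p a z: 1 tree
g p a g p a z b n: 2 trees
g p a z b g p a n: 1 tree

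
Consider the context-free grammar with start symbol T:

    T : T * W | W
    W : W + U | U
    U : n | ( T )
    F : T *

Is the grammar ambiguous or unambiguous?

Only T, W, U are reachable from T; ignoring the rest: T → T * W | W  ;  W → W + U | U  — a left-associative chain with U at the bottom. Each string factors uniquely by precedence.

Unambiguous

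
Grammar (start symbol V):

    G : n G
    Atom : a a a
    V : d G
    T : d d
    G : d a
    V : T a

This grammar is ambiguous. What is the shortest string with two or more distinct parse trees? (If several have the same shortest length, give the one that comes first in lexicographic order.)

d d a

length 3: d d a has 2 parse trees

Two derivations of d d a:
  V ⇒ d G ⇒ d d a
  V ⇒ T a ⇒ d d a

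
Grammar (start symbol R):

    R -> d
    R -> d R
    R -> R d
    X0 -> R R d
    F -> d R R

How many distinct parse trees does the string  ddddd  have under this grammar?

16

Parse trees for ddddd (showing first 6 of 16):
  [R d [R d [R d [R d [R d]]]]]
  [R d [R d [R d [R [R d] d]]]]
  [R d [R d [R [R d [R d]] d]]]
  [R d [R d [R [R [R d] d] d]]]
  [R d [R [R d [R d [R d]]] d]]
  [R d [R [R d [R [R d] d]] d]]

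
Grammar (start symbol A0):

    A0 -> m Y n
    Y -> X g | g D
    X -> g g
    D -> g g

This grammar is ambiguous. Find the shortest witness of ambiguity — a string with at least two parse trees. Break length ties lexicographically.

length 5: m g g g n has 2 parse trees

Two derivations of m g g g n:
  A0 ⇒ m Y n ⇒ m X g n ⇒ m g g g n
  A0 ⇒ m Y n ⇒ m g D n ⇒ m g g g n

m g g g n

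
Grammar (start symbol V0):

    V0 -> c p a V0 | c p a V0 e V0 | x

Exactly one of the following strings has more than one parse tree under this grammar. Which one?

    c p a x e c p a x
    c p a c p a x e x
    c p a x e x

c p a c p a x e x

c p a x e c p a x: 1 tree
c p a c p a x e x: 2 trees
c p a x e x: 1 tree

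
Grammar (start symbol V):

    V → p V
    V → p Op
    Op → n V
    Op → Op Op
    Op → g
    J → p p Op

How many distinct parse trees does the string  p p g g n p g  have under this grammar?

Parse trees for p p g g n p g:
  [V p [V p [Op [Op g] [Op [Op g] [Op n [V p [Op g]]]]]]]
  [V p [V p [Op [Op [Op g] [Op g]] [Op n [V p [Op g]]]]]]

2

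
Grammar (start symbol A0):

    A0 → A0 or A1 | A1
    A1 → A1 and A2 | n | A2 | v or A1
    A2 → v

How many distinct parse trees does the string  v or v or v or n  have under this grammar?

Parse trees for v or v or v or n:
  [A0 [A0 [A1 [A2 v]]] or [A1 v or [A1 v or [A1 n]]]]
  [A0 [A0 [A0 [A1 [A2 v]]] or [A1 [A2 v]]] or [A1 v or [A1 n]]]
  [A0 [A0 [A1 v or [A1 [A2 v]]]] or [A1 v or [A1 n]]]
  [A0 [A0 [A0 [A1 [A2 v]]] or [A1 v or [A1 [A2 v]]]] or [A1 n]]
  [A0 [A0 [A0 [A0 [A1 [A2 v]]] or [A1 [A2 v]]] or [A1 [A2 v]]] or [A1 n]]
  [A0 [A0 [A0 [A1 v or [A1 [A2 v]]]] or [A1 [A2 v]]] or [A1 n]]
  [A0 [A0 [A1 v or [A1 v or [A1 [A2 v]]]]] or [A1 n]]
  [A0 [A1 v or [A1 v or [A1 v or [A1 n]]]]]

8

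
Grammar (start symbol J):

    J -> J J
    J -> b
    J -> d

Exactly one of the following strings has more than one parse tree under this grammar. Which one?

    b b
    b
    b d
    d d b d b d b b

d d b d b d b b

b b: 1 tree
b: 1 tree
b d: 1 tree
d d b d b d b b: 429 trees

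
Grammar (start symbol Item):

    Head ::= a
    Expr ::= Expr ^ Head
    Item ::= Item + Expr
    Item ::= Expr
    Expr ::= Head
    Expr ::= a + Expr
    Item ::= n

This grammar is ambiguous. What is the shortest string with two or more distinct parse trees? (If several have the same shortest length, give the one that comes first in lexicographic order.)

a + a

length 1: no string has ≥2 trees
length 3: a + a has 2 parse trees

Two derivations of a + a:
  Item ⇒ Item + Expr ⇒ Expr + Expr ⇒ Head + Expr ⇒ a + Expr ⇒ a + Head ⇒ a + a
  Item ⇒ Expr ⇒ a + Expr ⇒ a + Head ⇒ a + a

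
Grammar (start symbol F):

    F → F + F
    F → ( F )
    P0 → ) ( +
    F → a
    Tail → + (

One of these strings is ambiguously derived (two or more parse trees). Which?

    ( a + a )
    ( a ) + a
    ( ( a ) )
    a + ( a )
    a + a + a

( a + a ): 1 tree
( a ) + a: 1 tree
( ( a ) ): 1 tree
a + ( a ): 1 tree
a + a + a: 2 trees

a + a + a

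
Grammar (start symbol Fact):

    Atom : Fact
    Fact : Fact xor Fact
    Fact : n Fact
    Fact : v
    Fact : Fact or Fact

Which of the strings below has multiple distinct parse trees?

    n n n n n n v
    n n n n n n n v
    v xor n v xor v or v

v xor n v xor v or v

n n n n n n v: 1 tree
n n n n n n n v: 1 tree
v xor n v xor v or v: 9 trees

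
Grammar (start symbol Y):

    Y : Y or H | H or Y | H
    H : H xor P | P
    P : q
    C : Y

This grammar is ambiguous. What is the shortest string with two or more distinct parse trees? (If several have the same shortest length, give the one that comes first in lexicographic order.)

length 1: no string has ≥2 trees
length 3: q or q has 2 parse trees

Two derivations of q or q:
  Y ⇒ Y or H ⇒ H or H ⇒ P or H ⇒ q or H ⇒ q or P ⇒ q or q
  Y ⇒ H or Y ⇒ P or Y ⇒ q or Y ⇒ q or H ⇒ q or P ⇒ q or q

q or q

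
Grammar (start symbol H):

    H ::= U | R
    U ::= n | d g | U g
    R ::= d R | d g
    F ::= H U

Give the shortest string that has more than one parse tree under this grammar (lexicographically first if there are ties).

d g

length 1: no string has ≥2 trees
length 2: d g has 2 parse trees

Two derivations of d g:
  H ⇒ U ⇒ d g
  H ⇒ R ⇒ d g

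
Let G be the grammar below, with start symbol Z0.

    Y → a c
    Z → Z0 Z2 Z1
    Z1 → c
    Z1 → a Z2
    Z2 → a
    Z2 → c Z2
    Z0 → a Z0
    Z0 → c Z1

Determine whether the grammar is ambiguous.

Unambiguous

(Z, Y are unreachable from Z0, so their rules don't affect L(Z0).) Restricted to the reachable nonterminals, every rule has the form A → t or A → t B, and no two rules for the same A share a first terminal. The grammar encodes a DFA — one run per string.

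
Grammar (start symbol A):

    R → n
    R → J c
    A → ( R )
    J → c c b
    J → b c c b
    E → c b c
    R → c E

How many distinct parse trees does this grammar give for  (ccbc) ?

Parse trees for (ccbc):
  [A ( [R [J c c b] c] )]
  [A ( [R c [E c b c]] )]

2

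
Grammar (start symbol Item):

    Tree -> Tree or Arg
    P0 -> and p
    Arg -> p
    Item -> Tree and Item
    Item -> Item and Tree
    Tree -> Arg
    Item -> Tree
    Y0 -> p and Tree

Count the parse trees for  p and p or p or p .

2

Parse trees for p and p or p or p:
  [Item [Tree [Arg p]] and [Item [Tree [Tree [Tree [Arg p]] or [Arg p]] or [Arg p]]]]
  [Item [Item [Tree [Arg p]]] and [Tree [Tree [Tree [Arg p]] or [Arg p]] or [Arg p]]]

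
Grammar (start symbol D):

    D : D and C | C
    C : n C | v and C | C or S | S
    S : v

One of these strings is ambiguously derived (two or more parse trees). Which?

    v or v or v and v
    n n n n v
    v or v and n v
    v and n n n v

v and n n n v

v or v or v and v: 1 tree
n n n n v: 1 tree
v or v and n v: 1 tree
v and n n n v: 2 trees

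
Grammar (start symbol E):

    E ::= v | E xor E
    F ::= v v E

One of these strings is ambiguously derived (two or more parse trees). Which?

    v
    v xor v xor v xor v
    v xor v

v: 1 tree
v xor v xor v xor v: 5 trees
v xor v: 1 tree

v xor v xor v xor v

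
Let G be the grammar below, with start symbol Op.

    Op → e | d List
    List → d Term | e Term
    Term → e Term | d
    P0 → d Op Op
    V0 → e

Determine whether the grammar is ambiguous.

Unambiguous

(P0, V0 are unreachable from Op, so their rules don't affect L(Op).) Each reachable nonterminal has at most one production per leading terminal, and all productions are right-linear; the derivation is determined token-by-token.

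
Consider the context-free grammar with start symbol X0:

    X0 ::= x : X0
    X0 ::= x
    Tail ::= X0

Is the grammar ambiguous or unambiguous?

Unambiguous

Only X0 is reachable from X0; ignoring the rest: Right-recursive list with a separator: after each atom, whether the separator follows determines the rule. One parse per string.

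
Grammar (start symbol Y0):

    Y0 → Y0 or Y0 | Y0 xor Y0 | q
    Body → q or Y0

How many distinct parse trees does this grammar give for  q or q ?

Parse trees for q or q:
  [Y0 [Y0 q] or [Y0 q]]

1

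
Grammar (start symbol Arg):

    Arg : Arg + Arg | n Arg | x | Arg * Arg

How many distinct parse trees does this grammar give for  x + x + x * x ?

5

Parse trees for x + x + x * x:
  [Arg [Arg x] + [Arg [Arg x] + [Arg [Arg x] * [Arg x]]]]
  [Arg [Arg x] + [Arg [Arg [Arg x] + [Arg x]] * [Arg x]]]
  [Arg [Arg [Arg x] + [Arg x]] + [Arg [Arg x] * [Arg x]]]
  [Arg [Arg [Arg x] + [Arg [Arg x] + [Arg x]]] * [Arg x]]
  [Arg [Arg [Arg [Arg x] + [Arg x]] + [Arg x]] * [Arg x]]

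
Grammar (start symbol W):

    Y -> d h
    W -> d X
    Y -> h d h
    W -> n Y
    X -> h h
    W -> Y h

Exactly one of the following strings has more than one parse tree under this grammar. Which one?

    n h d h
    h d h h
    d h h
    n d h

n h d h: 1 tree
h d h h: 1 tree
d h h: 2 trees
n d h: 1 tree

d h h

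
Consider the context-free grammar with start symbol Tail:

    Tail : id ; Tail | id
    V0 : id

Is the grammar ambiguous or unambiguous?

Only Tail is reachable from Tail; ignoring the rest: The reachable grammar is A → atom sep A | atom. Each atom is followed by either the separator (recurse) or end-of-string (stop) — no choice point.

Unambiguous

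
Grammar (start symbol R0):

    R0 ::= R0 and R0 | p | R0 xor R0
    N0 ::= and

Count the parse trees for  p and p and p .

Parse trees for p and p and p:
  [R0 [R0 p] and [R0 [R0 p] and [R0 p]]]
  [R0 [R0 [R0 p] and [R0 p]] and [R0 p]]

2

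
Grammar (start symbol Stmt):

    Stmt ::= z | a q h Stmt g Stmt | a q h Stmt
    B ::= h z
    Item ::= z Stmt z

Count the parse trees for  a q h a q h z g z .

Parse trees for a q h a q h z g z:
  [Stmt a q h [Stmt a q h [Stmt z]] g [Stmt z]]
  [Stmt a q h [Stmt a q h [Stmt z] g [Stmt z]]]

2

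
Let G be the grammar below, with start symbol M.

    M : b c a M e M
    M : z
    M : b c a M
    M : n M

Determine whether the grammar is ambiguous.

Witness: b c a b c a z e z

Derivation 1: M ⇒ b c a M e M ⇒ b c a b c a M e M ⇒ b c a b c a z e M ⇒ b c a b c a z e z
Derivation 2: M ⇒ b c a M ⇒ b c a b c a M e M ⇒ b c a b c a z e M ⇒ b c a b c a z e z

Two distinct leftmost derivations for the same string.

Ambiguous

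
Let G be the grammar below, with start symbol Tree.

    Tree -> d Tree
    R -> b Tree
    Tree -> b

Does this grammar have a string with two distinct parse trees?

Unambiguous

(R is unreachable from Tree, so its rules don't affect L(Tree).) The reachable rules are right-linear with at most one rule per (nonterminal, next-terminal) pair. Each input token forces the next rule, so parsing is deterministic.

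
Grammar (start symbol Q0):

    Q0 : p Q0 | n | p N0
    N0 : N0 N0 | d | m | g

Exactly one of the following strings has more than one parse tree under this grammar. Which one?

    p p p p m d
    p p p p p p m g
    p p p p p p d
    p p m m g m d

p p p p m d: 1 tree
p p p p p p m g: 1 tree
p p p p p p d: 1 tree
p p m m g m d: 14 trees

p p m m g m d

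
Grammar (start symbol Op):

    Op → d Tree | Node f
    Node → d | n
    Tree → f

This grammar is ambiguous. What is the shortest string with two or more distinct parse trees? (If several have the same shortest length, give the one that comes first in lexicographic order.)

d f

length 2: d f has 2 parse trees

Two derivations of d f:
  Op ⇒ d Tree ⇒ d f
  Op ⇒ Node f ⇒ d f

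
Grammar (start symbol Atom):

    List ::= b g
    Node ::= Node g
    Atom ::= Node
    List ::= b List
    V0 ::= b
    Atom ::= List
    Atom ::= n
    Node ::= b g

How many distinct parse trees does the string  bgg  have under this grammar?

1

Parse trees for bgg:
  [Atom [Node [Node b g] g]]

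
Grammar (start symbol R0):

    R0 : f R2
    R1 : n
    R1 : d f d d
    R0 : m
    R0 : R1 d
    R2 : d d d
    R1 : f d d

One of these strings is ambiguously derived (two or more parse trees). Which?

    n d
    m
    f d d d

f d d d

n d: 1 tree
m: 1 tree
f d d d: 2 trees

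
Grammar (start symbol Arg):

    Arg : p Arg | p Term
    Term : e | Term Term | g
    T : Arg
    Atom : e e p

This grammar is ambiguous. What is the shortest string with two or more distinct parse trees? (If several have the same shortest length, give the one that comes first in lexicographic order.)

p e e e

length 2: no string has ≥2 trees
length 3: no string has ≥2 trees
length 4: p e e e has 2 parse trees

Two derivations of p e e e:
  Arg ⇒ p Term ⇒ p Term Term ⇒ p e Term ⇒ p e Term Term ⇒ p e e Term ⇒ p e e e
  Arg ⇒ p Term ⇒ p Term Term ⇒ p Term Term Term ⇒ p e Term Term ⇒ p e e Term ⇒ p e e e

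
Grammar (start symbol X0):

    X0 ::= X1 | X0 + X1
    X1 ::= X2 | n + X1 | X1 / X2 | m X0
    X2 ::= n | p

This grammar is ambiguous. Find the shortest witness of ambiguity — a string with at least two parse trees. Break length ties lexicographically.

n + n

length 1: no string has ≥2 trees
length 2: no string has ≥2 trees
length 3: n + n has 2 parse trees

Two derivations of n + n:
  X0 ⇒ X1 ⇒ n + X1 ⇒ n + X2 ⇒ n + n
  X0 ⇒ X0 + X1 ⇒ X1 + X1 ⇒ X2 + X1 ⇒ n + X1 ⇒ n + X2 ⇒ n + n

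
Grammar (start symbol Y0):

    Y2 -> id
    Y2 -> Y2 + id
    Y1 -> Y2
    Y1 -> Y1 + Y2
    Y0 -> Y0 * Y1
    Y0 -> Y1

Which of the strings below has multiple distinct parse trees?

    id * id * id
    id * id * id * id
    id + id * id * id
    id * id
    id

id + id * id * id

id * id * id: 1 tree
id * id * id * id: 1 tree
id + id * id * id: 2 trees
id * id: 1 tree
id: 1 tree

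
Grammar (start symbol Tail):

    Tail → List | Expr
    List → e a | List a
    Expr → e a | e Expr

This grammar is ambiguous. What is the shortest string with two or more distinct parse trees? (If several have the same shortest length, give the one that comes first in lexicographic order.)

length 2: e a has 2 parse trees

Two derivations of e a:
  Tail ⇒ List ⇒ e a
  Tail ⇒ Expr ⇒ e a

e a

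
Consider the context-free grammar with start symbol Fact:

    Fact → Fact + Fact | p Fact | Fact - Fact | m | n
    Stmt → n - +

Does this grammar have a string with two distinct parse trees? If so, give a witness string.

Witness: p m + m

Derivation 1: Fact ⇒ Fact + Fact ⇒ p Fact + Fact ⇒ p m + Fact ⇒ p m + m
Derivation 2: Fact ⇒ p Fact ⇒ p Fact + Fact ⇒ p m + Fact ⇒ p m + m

Two distinct leftmost derivations for the same string.

Ambiguous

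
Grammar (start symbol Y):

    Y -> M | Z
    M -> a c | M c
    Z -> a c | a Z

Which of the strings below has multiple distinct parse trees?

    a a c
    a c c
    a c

a c

a a c: 1 tree
a c c: 1 tree
a c: 2 trees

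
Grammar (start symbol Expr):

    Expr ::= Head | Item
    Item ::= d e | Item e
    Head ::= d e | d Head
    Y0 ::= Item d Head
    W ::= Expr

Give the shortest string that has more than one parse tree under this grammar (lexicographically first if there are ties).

d e

length 2: d e has 2 parse trees

Two derivations of d e:
  Expr ⇒ Head ⇒ d e
  Expr ⇒ Item ⇒ d e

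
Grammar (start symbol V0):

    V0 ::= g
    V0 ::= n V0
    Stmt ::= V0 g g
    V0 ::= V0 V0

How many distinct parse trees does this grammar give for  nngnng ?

3

Parse trees for nngnng:
  [V0 n [V0 n [V0 [V0 g] [V0 n [V0 n [V0 g]]]]]]
  [V0 n [V0 [V0 n [V0 g]] [V0 n [V0 n [V0 g]]]]]
  [V0 [V0 n [V0 n [V0 g]]] [V0 n [V0 n [V0 g]]]]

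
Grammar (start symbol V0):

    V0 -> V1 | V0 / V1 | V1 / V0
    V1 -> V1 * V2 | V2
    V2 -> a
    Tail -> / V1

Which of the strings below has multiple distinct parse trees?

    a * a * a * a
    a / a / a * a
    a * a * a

a * a * a * a: 1 tree
a / a / a * a: 4 trees
a * a * a: 1 tree

a / a / a * a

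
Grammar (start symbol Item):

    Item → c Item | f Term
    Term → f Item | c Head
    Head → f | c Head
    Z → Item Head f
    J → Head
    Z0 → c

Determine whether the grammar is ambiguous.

Unambiguous

Only Item, Term, Head are reachable from Item; ignoring the rest: Restricted to the reachable nonterminals, every rule has the form A → t or A → t B, and no two rules for the same A share a first terminal. The grammar encodes a DFA — one run per string.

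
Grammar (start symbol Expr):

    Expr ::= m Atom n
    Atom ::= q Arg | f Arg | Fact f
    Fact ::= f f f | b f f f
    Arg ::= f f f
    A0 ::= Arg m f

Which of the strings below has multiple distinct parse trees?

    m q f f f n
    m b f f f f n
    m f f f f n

m q f f f n: 1 tree
m b f f f f n: 1 tree
m f f f f n: 2 trees

m f f f f n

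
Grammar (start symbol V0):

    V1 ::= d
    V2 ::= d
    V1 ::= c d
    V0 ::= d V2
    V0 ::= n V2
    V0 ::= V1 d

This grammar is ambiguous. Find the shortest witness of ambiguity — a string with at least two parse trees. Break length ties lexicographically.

length 2: d d has 2 parse trees

Two derivations of d d:
  V0 ⇒ d V2 ⇒ d d
  V0 ⇒ V1 d ⇒ d d

d d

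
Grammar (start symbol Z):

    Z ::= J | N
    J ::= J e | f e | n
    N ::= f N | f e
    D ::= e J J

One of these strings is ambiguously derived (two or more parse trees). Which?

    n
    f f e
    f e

f e

n: 1 tree
f f e: 1 tree
f e: 2 trees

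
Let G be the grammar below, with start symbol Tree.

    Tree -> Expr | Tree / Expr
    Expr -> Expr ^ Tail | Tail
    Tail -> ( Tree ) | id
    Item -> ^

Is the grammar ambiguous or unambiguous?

Unambiguous

(Item is unreachable from Tree, so its rules don't affect L(Tree).) This is a standard precedence ladder (Tree over Expr over Tail), with each level left-recursive on its own operator ('/' at Tree, '^' at Expr). That structure is LR(1), hence unambiguous.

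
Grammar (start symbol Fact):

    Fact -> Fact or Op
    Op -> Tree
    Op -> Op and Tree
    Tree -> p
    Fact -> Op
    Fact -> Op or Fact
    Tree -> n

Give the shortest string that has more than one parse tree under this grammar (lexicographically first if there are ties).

length 1: no string has ≥2 trees
length 3: n or n has 2 parse trees

Two derivations of n or n:
  Fact ⇒ Fact or Op ⇒ Op or Op ⇒ Tree or Op ⇒ n or Op ⇒ n or Tree ⇒ n or n
  Fact ⇒ Op or Fact ⇒ Tree or Fact ⇒ n or Fact ⇒ n or Op ⇒ n or Tree ⇒ n or n

n or n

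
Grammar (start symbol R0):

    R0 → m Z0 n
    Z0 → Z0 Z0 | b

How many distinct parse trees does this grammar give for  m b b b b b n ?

Parse trees for m b b b b b n (showing first 6 of 14):
  [R0 m [Z0 [Z0 b] [Z0 [Z0 b] [Z0 [Z0 b] [Z0 [Z0 b] [Z0 b]]]]] n]
  [R0 m [Z0 [Z0 b] [Z0 [Z0 b] [Z0 [Z0 [Z0 b] [Z0 b]] [Z0 b]]]] n]
  [R0 m [Z0 [Z0 b] [Z0 [Z0 [Z0 b] [Z0 b]] [Z0 [Z0 b] [Z0 b]]]] n]
  [R0 m [Z0 [Z0 b] [Z0 [Z0 [Z0 b] [Z0 [Z0 b] [Z0 b]]] [Z0 b]]] n]
  [R0 m [Z0 [Z0 b] [Z0 [Z0 [Z0 [Z0 b] [Z0 b]] [Z0 b]] [Z0 b]]] n]
  [R0 m [Z0 [Z0 [Z0 b] [Z0 b]] [Z0 [Z0 b] [Z0 [Z0 b] [Z0 b]]]] n]

14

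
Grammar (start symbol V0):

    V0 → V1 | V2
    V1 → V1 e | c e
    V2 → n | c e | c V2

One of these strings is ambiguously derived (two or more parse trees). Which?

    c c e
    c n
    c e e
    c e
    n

c e

c c e: 1 tree
c n: 1 tree
c e e: 1 tree
c e: 2 trees
n: 1 tree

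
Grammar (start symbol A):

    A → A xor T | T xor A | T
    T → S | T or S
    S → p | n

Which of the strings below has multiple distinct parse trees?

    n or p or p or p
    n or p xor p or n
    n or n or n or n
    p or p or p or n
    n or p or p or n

n or p or p or p: 1 tree
n or p xor p or n: 2 trees
n or n or n or n: 1 tree
p or p or p or n: 1 tree
n or p or p or n: 1 tree

n or p xor p or n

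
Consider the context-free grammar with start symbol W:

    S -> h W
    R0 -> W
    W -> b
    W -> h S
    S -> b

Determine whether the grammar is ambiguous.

Only W, S are reachable from W; ignoring the rest: Each reachable nonterminal has at most one production per leading terminal, and all productions are right-linear; the derivation is determined token-by-token.

Unambiguous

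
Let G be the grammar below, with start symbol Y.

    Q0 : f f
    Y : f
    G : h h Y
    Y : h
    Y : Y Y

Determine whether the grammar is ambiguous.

Ambiguous

Witness: f f f

Derivation 1: Y ⇒ Y Y ⇒ f Y ⇒ f Y Y ⇒ f f Y ⇒ f f f
Derivation 2: Y ⇒ Y Y ⇒ Y Y Y ⇒ f Y Y ⇒ f f Y ⇒ f f f

Two distinct leftmost derivations for the same string.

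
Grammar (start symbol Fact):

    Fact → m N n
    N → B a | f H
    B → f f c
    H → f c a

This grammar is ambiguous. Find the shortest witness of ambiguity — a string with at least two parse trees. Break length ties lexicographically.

m f f c a n

length 6: m f f c a n has 2 parse trees

Two derivations of m f f c a n:
  Fact ⇒ m N n ⇒ m B a n ⇒ m f f c a n
  Fact ⇒ m N n ⇒ m f H n ⇒ m f f c a n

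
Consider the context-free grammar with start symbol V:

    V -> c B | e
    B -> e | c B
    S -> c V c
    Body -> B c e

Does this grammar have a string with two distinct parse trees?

Unambiguous

Only V, B are reachable from V; ignoring the rest: Each reachable nonterminal has at most one production per leading terminal, and all productions are right-linear; the derivation is determined token-by-token.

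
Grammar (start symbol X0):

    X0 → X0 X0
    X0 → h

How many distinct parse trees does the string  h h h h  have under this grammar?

5

Parse trees for h h h h:
  [X0 [X0 h] [X0 [X0 h] [X0 [X0 h] [X0 h]]]]
  [X0 [X0 h] [X0 [X0 [X0 h] [X0 h]] [X0 h]]]
  [X0 [X0 [X0 h] [X0 h]] [X0 [X0 h] [X0 h]]]
  [X0 [X0 [X0 h] [X0 [X0 h] [X0 h]]] [X0 h]]
  [X0 [X0 [X0 [X0 h] [X0 h]] [X0 h]] [X0 h]]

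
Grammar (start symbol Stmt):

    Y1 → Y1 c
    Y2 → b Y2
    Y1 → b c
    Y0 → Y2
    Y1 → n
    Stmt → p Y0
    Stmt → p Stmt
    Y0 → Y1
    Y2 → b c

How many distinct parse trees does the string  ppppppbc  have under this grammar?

Parse trees for ppppppbc:
  [Stmt p [Stmt p [Stmt p [Stmt p [Stmt p [Stmt p [Y0 [Y2 b c]]]]]]]]
  [Stmt p [Stmt p [Stmt p [Stmt p [Stmt p [Stmt p [Y0 [Y1 b c]]]]]]]]

2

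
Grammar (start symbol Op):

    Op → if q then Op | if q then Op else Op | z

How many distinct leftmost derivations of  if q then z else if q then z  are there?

1

Parse trees for if q then z else if q then z:
  [Op if q then [Op z] else [Op if q then [Op z]]]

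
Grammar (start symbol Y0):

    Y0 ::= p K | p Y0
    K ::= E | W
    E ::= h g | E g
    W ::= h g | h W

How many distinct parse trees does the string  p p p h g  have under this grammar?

2

Parse trees for p p p h g:
  [Y0 p [Y0 p [Y0 p [K [E h g]]]]]
  [Y0 p [Y0 p [Y0 p [K [W h g]]]]]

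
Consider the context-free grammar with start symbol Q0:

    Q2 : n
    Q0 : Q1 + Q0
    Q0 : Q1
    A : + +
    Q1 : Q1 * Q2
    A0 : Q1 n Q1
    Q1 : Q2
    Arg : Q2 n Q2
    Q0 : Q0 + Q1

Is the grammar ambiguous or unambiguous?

Witness: n + n

Derivation 1: Q0 ⇒ Q1 + Q0 ⇒ Q2 + Q0 ⇒ n + Q0 ⇒ n + Q1 ⇒ n + Q2 ⇒ n + n
Derivation 2: Q0 ⇒ Q0 + Q1 ⇒ Q1 + Q1 ⇒ Q2 + Q1 ⇒ n + Q1 ⇒ n + Q2 ⇒ n + n

Two distinct leftmost derivations for the same string.

Ambiguous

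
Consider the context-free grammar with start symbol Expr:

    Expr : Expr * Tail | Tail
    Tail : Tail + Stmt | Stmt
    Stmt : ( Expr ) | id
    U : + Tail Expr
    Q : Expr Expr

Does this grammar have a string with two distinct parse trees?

Only Expr, Tail, Stmt are reachable from Expr; ignoring the rest: The grammar is stratified — Expr handles '*' (left-recursive), Tail handles '+', Stmt atoms. Each operator has a fixed associativity and precedence level, so every string has one parse.

Unambiguous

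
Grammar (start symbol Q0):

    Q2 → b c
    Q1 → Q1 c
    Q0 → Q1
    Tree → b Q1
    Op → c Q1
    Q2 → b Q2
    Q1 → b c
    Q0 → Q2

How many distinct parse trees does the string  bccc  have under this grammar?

1

Parse trees for bccc:
  [Q0 [Q1 [Q1 [Q1 b c] c] c]]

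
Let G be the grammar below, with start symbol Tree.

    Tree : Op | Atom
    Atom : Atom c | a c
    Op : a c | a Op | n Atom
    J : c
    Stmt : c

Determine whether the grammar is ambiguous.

Witness: a c

Derivation 1: Tree ⇒ Op ⇒ a c
Derivation 2: Tree ⇒ Atom ⇒ a c

Two distinct leftmost derivations for the same string.

Ambiguous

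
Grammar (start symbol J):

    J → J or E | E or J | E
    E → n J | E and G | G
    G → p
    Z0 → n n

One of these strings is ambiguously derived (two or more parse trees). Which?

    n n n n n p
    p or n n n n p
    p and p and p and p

p or n n n n p

n n n n n p: 1 tree
p or n n n n p: 2 trees
p and p and p and p: 1 tree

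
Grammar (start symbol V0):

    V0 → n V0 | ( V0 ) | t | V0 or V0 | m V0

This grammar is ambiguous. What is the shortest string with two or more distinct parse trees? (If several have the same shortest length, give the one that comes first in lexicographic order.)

length 1: no string has ≥2 trees
length 2: no string has ≥2 trees
length 3: no string has ≥2 trees
length 4: m t or t has 2 parse trees

Two derivations of m t or t:
  V0 ⇒ V0 or V0 ⇒ m V0 or V0 ⇒ m t or V0 ⇒ m t or t
  V0 ⇒ m V0 ⇒ m V0 or V0 ⇒ m t or V0 ⇒ m t or t

m t or t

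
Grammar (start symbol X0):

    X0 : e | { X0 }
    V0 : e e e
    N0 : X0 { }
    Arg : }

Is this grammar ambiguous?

(V0, N0, Arg are unreachable from X0, so their rules don't affect L(X0).) Each string is a nest of matched brackets around a single atom. An opening bracket forces the recursive rule; an atom forces the base rule.

Unambiguous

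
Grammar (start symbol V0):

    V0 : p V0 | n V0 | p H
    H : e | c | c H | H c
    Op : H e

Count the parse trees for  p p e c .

1

Parse trees for p p e c:
  [V0 p [V0 p [H [H e] c]]]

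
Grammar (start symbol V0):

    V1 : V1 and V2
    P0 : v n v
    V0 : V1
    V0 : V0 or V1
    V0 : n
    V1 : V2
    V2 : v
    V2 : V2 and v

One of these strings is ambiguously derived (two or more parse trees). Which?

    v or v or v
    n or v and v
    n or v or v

n or v and v

v or v or v: 1 tree
n or v and v: 2 trees
n or v or v: 1 tree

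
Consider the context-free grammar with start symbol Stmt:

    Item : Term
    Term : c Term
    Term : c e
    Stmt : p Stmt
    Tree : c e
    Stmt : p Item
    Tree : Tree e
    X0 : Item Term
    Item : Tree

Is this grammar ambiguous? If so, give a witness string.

Witness: p c e

Derivation 1: Stmt ⇒ p Item ⇒ p Term ⇒ p c e
Derivation 2: Stmt ⇒ p Item ⇒ p Tree ⇒ p c e

Two distinct leftmost derivations for the same string.

Ambiguous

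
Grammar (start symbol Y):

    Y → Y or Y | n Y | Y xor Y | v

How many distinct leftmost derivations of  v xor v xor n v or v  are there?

Parse trees for v xor v xor n v or v:
  [Y [Y [Y v] xor [Y [Y v] xor [Y n [Y v]]]] or [Y v]]
  [Y [Y [Y [Y v] xor [Y v]] xor [Y n [Y v]]] or [Y v]]
  [Y [Y v] xor [Y [Y [Y v] xor [Y n [Y v]]] or [Y v]]]
  [Y [Y v] xor [Y [Y v] xor [Y [Y n [Y v]] or [Y v]]]]
  [Y [Y v] xor [Y [Y v] xor [Y n [Y [Y v] or [Y v]]]]]
  [Y [Y [Y v] xor [Y v]] xor [Y [Y n [Y v]] or [Y v]]]
  [Y [Y [Y v] xor [Y v]] xor [Y n [Y [Y v] or [Y v]]]]

7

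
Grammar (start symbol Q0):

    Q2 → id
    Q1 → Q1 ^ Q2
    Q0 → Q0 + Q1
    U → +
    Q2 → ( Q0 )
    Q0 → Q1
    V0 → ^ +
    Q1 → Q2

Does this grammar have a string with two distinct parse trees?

(V0, U are unreachable from Q0, so their rules don't affect L(Q0).) The grammar is stratified — Q0 handles '+' (left-recursive), Q1 handles '^', Q2 atoms. Each operator has a fixed associativity and precedence level, so every string has one parse.

Unambiguous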